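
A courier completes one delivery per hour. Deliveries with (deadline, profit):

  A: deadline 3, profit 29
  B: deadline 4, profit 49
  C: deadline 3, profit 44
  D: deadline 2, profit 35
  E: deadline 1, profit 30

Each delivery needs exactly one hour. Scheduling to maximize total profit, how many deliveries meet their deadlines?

4

Sort by profit descending; place each in the latest free slot ≤ its deadline.
Profit order: B=49 C=44 D=35 E=30 A=29
Assign: B→slot 4, C→slot 3, D→slot 2, E→slot 1, A skipped.
Slots: [1:E] [2:D] [3:C] [4:B]
4 of 5 scheduled.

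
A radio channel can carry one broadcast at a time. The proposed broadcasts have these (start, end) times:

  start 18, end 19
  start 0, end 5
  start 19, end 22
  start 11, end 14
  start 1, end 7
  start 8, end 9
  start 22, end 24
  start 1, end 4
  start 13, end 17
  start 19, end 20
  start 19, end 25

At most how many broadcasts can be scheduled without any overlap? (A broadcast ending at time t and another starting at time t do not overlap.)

Sort by end time and greedily take each interval whose start is ≥ the last chosen end.
Sorted by end: (1,4)  (0,5)  (1,7)  (8,9)  (11,14)  (13,17)  (18,19)  (19,20)  (19,22)  (22,24)  (19,25)
take (1,4); skip (0,5); take (8,9); take (11,14); take (18,19); take (19,20); take (22,24).
Selected 6 broadcasts.

6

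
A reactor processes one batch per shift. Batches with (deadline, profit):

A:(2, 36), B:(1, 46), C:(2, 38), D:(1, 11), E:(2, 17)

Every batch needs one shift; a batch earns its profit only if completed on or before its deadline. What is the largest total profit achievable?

Profit order: B=46 C=38 A=36 E=17 D=11
Assign: B→slot 1, C→slot 2, A skipped, E skipped, D skipped.
Slots: [1:B] [2:C]
Profit = 46 + 38 = 84

84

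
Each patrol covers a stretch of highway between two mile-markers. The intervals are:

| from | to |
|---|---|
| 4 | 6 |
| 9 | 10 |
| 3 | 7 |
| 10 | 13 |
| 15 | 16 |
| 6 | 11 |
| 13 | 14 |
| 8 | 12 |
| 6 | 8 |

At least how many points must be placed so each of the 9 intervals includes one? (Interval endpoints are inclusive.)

4

Process intervals by earliest right end; each time one isn't hit yet, stab at its right endpoint.
Sorted: [4,6] [3,7] [6,8] [9,10] [6,11] [8,12] [10,13] [13,14] [15,16]
{[4,6],[3,7],[6,8]} hit by 6; {[9,10],[6,11],[8,12],[10,13]} hit by 10; {[13,14]} hit by 14; {[15,16]} hit by 16.
Points: 6, 10, 14, 16 (4 total).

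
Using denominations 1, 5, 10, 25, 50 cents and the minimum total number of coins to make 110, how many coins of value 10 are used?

1

Greedy: take as many of the largest coin as possible, then repeat with the remainder.
110 = 2×50 + 1×10
Count of 10: 1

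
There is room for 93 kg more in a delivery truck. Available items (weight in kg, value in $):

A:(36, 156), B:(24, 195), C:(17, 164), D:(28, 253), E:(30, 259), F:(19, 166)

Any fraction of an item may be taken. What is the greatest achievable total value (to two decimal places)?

833.37

Greedy by value/weight ratio, highest first.
Ratios (sorted): C 9.65, D 9.04, F 8.74, E 8.63, B 8.12, A 4.33
take C (17 @ 164); take D (28 @ 253); take F (19 @ 166); take 29/30 of E → 250.37. Capacity used 93/93.
Total value = 833.37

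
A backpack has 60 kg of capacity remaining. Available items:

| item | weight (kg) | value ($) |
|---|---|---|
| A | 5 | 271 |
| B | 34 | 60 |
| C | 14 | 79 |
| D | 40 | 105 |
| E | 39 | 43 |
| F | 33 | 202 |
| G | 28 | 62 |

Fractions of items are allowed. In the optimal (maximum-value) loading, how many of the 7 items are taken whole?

Sort by value per unit weight and fill in that order.
Order: A (271/5=54.20) > F (202/33=6.12) > C (79/14=5.64) > D (105/40=2.62) > G (62/28=2.21) > B (60/34=1.76) > E (43/39=1.10)
Fill: take A (5 @ 271) → take F (33 @ 202) → take C (14 @ 79) → take 8/40 of D → 21.00; 60/60 used.
3 item(s) taken whole; one partial (take 8/40 of D).

3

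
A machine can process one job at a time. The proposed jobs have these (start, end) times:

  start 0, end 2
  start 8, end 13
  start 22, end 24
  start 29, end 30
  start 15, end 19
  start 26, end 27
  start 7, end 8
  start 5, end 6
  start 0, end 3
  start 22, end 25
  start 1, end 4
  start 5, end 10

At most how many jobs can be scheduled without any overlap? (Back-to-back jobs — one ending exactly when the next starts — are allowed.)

8

Order by finish time; keep every interval that doesn't clash with the previous kept one.
Sorted by end: (0,2)  (0,3)  (1,4)  (5,6)  (7,8)  (5,10)  (8,13)  (15,19)  (22,24)  (22,25)  (26,27)  (29,30)
take (0,2); take (5,6); take (7,8); take (8,13); take (15,19); take (22,24); take (26,27); take (29,30).
Selected 8 jobs.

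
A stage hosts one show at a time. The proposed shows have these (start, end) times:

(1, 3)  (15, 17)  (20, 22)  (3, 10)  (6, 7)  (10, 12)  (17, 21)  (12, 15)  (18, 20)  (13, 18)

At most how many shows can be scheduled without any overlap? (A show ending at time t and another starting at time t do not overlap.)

7

Sort by end time and greedily take each interval whose start is ≥ the last chosen end.
By end time: (1,3), (6,7), (3,10), (10,12), (12,15), (15,17), (13,18), (18,20), (17,21), (20,22).
Pick (1,3); next start ≥ 3 → (6,7); next start ≥ 7 → (10,12); next start ≥ 12 → (12,15); next start ≥ 15 → (15,17); next start ≥ 17 → (18,20); next start ≥ 20 → (20,22).
Selected 7 shows.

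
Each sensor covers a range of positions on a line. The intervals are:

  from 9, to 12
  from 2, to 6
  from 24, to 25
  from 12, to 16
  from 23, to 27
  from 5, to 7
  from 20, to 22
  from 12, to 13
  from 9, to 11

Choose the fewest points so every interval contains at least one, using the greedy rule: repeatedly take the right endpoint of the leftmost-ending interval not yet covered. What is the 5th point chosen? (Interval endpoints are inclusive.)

25

By right end: [2,6]  [5,7]  [9,11]  [9,12]  [12,13]  [12,16]  [20,22]  [24,25]  [23,27]
[2,6] uncovered → point at 6; [9,11] uncovered → point at 11; [12,13] uncovered → point at 13; [20,22] uncovered → point at 22; [24,25] uncovered → point at 25.
Points: 6, 11, 13, 22, 25 (5 total).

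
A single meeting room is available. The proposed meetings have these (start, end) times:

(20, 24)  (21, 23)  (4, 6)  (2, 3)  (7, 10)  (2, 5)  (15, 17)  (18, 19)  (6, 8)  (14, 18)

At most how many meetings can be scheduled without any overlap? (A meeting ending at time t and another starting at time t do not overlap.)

Greedy by earliest finish: after sorting by end time, pick each interval compatible with the last pick.
By end time: (2,3), (2,5), (4,6), (6,8), (7,10), (15,17), (14,18), (18,19), (21,23), (20,24).
Pick (2,3); next start ≥ 3 → (4,6); next start ≥ 6 → (6,8); next start ≥ 8 → (15,17); next start ≥ 17 → (18,19); next start ≥ 19 → (21,23).
Selected 6 meetings.

6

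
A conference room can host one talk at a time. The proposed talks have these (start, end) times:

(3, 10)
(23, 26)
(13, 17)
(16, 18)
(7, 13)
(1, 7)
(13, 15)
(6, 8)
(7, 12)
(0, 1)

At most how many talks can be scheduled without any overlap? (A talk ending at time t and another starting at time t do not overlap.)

6

Sort by end time and greedily take each interval whose start is ≥ the last chosen end.
By end time: (0,1), (1,7), (6,8), (3,10), (7,12), (7,13), (13,15), (13,17), (16,18), (23,26).
Pick (0,1); next start ≥ 1 → (1,7); next start ≥ 7 → (7,12); next start ≥ 12 → (13,15); next start ≥ 15 → (16,18); next start ≥ 18 → (23,26).
Selected 6 talks.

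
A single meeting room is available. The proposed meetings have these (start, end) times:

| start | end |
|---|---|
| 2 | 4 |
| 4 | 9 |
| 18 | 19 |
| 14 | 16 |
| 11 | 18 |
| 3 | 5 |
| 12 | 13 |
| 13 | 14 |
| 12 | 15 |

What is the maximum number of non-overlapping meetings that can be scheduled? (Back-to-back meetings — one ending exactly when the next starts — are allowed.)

Order by finish time; keep every interval that doesn't clash with the previous kept one.
By end time: (2,4), (3,5), (4,9), (12,13), (13,14), (12,15), (14,16), (11,18), (18,19).
Pick (2,4); next start ≥ 4 → (4,9); next start ≥ 9 → (12,13); next start ≥ 13 → (13,14); next start ≥ 14 → (14,16); next start ≥ 16 → (18,19).
Selected 6 meetings.

6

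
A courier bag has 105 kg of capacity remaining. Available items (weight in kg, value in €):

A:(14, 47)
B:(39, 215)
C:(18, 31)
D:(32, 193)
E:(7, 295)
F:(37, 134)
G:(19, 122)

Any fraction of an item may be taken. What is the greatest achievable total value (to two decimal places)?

Sort by value per unit weight and fill in that order.
Ratios (sorted): E 42.14, G 6.42, D 6.03, B 5.51, F 3.62, A 3.36, C 1.72
take E (7 @ 295); take G (19 @ 122); take D (32 @ 193); take B (39 @ 215); take 8/37 of F → 28.97. Capacity used 105/105.
Total value = 853.97

853.97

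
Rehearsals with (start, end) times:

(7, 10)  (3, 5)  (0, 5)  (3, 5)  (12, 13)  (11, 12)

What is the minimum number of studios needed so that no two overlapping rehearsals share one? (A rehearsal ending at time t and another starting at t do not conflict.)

The answer is the maximum number of intervals overlapping at any instant.
Events (time:±→running): 0:+→1 3:+→2 3:+→3 … peak 3.

3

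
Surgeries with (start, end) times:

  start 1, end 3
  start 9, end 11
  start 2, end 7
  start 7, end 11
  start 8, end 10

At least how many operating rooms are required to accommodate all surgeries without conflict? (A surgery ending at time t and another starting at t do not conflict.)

Count concurrent intervals with a sweep; the peak is the room count.
starts: [1, 2, 7, 8, 9]
ends:   [3, 7, 10, 11, 11]
s1→1 s2→2 e3→1 e7→0 s7→1 s8→2 s9→3  — peak 3.

3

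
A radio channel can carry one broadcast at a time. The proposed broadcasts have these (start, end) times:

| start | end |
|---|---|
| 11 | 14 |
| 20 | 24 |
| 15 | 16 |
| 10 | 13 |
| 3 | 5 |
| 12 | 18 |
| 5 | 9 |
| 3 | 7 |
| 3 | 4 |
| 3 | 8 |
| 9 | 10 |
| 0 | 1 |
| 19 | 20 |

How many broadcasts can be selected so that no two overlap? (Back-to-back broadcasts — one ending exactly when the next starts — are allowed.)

Order by finish time; keep every interval that doesn't clash with the previous kept one.
By end time: (0,1), (3,4), (3,5), (3,7), (3,8), (5,9), (9,10), (10,13), (11,14), (15,16), (12,18), (19,20), (20,24).
Pick (0,1); next start ≥ 1 → (3,4); next start ≥ 4 → (5,9); next start ≥ 9 → (9,10); next start ≥ 10 → (10,13); next start ≥ 13 → (15,16); next start ≥ 16 → (19,20); next start ≥ 20 → (20,24).
Selected 8 broadcasts.

8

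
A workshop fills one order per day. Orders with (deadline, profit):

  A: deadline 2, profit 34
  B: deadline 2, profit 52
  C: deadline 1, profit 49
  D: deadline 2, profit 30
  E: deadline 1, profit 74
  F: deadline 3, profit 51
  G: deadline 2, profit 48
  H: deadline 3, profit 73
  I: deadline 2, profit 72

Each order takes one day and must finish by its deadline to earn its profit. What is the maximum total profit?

219

Sort by profit descending; place each in the latest free slot ≤ its deadline.
By profit: E(d1,74), H(d3,73), I(d2,72), B(d2,52), F(d3,51), C(d1,49), G(d2,48), A(d2,34), D(d2,30)
E→slot 1; H→slot 3; I→slot 2; B skipped; F skipped; C skipped; G skipped; A skipped; D skipped.
Profit = 74 + 72 + 73 = 219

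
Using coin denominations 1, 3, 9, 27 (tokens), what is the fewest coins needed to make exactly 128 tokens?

128 − 4×27→20 − 2×9→2 − 2×1→0
Total coins = 4 + 2 + 2 = 8

8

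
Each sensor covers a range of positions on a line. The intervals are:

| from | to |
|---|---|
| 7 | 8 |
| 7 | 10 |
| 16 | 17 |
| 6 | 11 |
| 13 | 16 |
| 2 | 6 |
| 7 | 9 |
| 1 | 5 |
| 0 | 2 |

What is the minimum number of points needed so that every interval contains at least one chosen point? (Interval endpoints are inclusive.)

Sort by right endpoint; whenever an interval is uncovered, place a point at its right end.
Sorted: [0,2] [1,5] [2,6] [7,8] [7,9] [7,10] [6,11] [13,16] [16,17]
{[0,2],[1,5],[2,6]} hit by 2; {[7,8],[7,9],[7,10],[6,11]} hit by 8; {[13,16],[16,17]} hit by 16.
Points: 2, 8, 16 (3 total).

3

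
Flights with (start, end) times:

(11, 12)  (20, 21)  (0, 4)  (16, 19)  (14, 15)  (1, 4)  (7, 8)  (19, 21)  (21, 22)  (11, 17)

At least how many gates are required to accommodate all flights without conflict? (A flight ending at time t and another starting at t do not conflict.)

2

Count concurrent intervals with a sweep; the peak is the room count.
starts: [0, 1, 7, 11, 11, 14, 16, 19, 20, 21]
ends:   [4, 4, 8, 12, 15, 17, 19, 21, 21, 22]
s0→1 s1→2  — peak 2.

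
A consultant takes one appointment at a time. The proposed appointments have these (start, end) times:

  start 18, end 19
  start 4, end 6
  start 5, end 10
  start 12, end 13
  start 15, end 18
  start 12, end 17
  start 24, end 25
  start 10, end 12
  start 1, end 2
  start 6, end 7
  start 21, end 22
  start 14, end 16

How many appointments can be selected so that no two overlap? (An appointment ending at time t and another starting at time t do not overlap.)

By end time: (1,2), (4,6), (6,7), (5,10), (10,12), (12,13), (14,16), (12,17), (15,18), (18,19), (21,22), (24,25).
Pick (1,2); next start ≥ 2 → (4,6); next start ≥ 6 → (6,7); next start ≥ 7 → (10,12); next start ≥ 12 → (12,13); next start ≥ 13 → (14,16); next start ≥ 16 → (18,19); next start ≥ 19 → (21,22); next start ≥ 22 → (24,25).
Selected 9 appointments.

9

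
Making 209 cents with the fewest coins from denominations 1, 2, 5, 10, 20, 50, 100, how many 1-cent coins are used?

209 − 2×100→9 − 1×5→4 − 2×2→0
Count of 1: 0

0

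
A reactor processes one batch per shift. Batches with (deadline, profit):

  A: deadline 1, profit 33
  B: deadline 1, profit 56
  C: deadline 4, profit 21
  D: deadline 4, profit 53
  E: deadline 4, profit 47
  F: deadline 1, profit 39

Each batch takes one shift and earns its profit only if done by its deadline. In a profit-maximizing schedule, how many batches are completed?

4

Profit order: B=56 D=53 E=47 F=39 A=33 C=21
Assign: B→slot 1, D→slot 4, E→slot 3, F skipped, A skipped, C→slot 2.
Slots: [1:B] [2:C] [3:E] [4:D]
4 of 6 scheduled.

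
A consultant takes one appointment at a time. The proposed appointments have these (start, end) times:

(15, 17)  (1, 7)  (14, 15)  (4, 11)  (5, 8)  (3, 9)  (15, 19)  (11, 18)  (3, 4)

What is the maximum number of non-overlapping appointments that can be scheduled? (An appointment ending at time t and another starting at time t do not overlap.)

4

Sort by end time and greedily take each interval whose start is ≥ the last chosen end.
Sorted by end: (3,4)  (1,7)  (5,8)  (3,9)  (4,11)  (14,15)  (15,17)  (11,18)  (15,19)
take (3,4); take (5,8); take (14,15); take (15,17).
Selected 4 appointments.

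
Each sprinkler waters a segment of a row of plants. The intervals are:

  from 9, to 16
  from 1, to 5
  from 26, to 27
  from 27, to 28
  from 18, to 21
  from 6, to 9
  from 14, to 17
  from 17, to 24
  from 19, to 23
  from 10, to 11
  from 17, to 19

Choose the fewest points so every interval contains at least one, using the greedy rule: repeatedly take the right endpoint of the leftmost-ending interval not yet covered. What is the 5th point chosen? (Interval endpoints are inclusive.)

21

Process intervals by earliest right end; each time one isn't hit yet, stab at its right endpoint.
By right end: [1,5]  [6,9]  [10,11]  [9,16]  [14,17]  [17,19]  [18,21]  [19,23]  [17,24]  [26,27]  [27,28]
[1,5] uncovered → point at 5; [6,9] uncovered → point at 9; [10,11] uncovered → point at 11; [14,17] uncovered → point at 17; [18,21] uncovered → point at 21; [26,27] uncovered → point at 27.
Points: 5, 9, 11, 17, 21, 27 (6 total).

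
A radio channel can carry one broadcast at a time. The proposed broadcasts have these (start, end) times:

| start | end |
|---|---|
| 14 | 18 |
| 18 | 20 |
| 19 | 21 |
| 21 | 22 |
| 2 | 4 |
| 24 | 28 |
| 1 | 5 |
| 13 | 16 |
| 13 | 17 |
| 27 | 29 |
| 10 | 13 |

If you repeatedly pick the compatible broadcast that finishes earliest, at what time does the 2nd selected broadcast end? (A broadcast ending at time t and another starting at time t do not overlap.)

13

Sorted by end: (2,4)  (1,5)  (10,13)  (13,16)  (13,17)  (14,18)  (18,20)  (19,21)  (21,22)  (24,28)  (27,29)
take (2,4); take (10,13); take (13,16); take (18,20); take (21,22); take (24,28).
Selected: (2,4) (10,13) (13,16) (18,20) (21,22) (24,28)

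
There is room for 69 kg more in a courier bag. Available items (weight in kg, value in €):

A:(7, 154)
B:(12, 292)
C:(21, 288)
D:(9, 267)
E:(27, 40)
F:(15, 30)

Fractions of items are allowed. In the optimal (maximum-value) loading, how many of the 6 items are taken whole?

5

Greedy by value/weight ratio, highest first.
Ratios (sorted): D 29.67, B 24.33, A 22.00, C 13.71, F 2.00, E 1.48
take D (9 @ 267); take B (12 @ 292); take A (7 @ 154); take C (21 @ 288); take F (15 @ 30); take 5/27 of E → 7.41. Capacity used 69/69.
5 item(s) taken whole; one partial (take 5/27 of E).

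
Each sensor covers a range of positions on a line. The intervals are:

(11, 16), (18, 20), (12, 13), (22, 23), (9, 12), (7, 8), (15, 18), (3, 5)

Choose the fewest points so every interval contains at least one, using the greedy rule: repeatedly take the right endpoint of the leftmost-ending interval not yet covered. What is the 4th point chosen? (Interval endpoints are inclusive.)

Sorted: [3,5] [7,8] [9,12] [12,13] [11,16] [15,18] [18,20] [22,23]
{[3,5]} hit by 5; {[7,8]} hit by 8; {[9,12],[12,13],[11,16]} hit by 12; {[15,18],[18,20]} hit by 18; {[22,23]} hit by 23.
Points: 5, 8, 12, 18, 23 (5 total).

18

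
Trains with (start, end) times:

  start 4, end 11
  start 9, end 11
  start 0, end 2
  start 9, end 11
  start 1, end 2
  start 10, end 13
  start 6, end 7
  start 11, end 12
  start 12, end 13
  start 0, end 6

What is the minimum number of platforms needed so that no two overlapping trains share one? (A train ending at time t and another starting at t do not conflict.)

4

Count concurrent intervals with a sweep; the peak is the room count.
Events (time:±→running): 0:+→1 0:+→2 1:+→3 2:-→2 2:-→1 4:+→2 6:-→1 6:+→2 7:-→1 9:+→2 9:+→3 10:+→4 … peak 4.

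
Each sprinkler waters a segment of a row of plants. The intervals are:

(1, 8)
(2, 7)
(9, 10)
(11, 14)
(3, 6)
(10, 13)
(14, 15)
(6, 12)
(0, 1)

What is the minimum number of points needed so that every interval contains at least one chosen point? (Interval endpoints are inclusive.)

4

Sort by right endpoint; whenever an interval is uncovered, place a point at its right end.
Sorted: [0,1] [3,6] [2,7] [1,8] [9,10] [6,12] [10,13] [11,14] [14,15]
{[0,1]} hit by 1; {[3,6],[2,7],[1,8]} hit by 6; {[9,10],[6,12],[10,13]} hit by 10; {[11,14],[14,15]} hit by 14.
Points: 1, 6, 10, 14 (4 total).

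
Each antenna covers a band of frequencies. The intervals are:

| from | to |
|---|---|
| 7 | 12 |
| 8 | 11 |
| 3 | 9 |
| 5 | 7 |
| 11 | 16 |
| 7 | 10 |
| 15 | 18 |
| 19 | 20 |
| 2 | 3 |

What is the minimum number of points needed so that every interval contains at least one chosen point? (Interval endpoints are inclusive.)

By right end: [2,3]  [5,7]  [3,9]  [7,10]  [8,11]  [7,12]  [11,16]  [15,18]  [19,20]
[2,3] uncovered → point at 3; [5,7] uncovered → point at 7; [8,11] uncovered → point at 11; [15,18] uncovered → point at 18; [19,20] uncovered → point at 20.
Points: 3, 7, 11, 18, 20 (5 total).

5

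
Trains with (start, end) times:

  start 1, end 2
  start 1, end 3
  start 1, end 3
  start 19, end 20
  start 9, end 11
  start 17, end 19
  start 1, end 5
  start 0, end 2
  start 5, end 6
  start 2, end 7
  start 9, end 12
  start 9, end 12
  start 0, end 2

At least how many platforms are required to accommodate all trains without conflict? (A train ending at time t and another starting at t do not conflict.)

6

starts: [0, 0, 1, 1, 1, 1, 2, 5, 9, 9, 9, 17, 19]
ends:   [2, 2, 2, 3, 3, 5, 6, 7, 11, 12, 12, 19, 20]
s0→1 s0→2 s1→3 s1→4 s1→5 s1→6  — peak 6.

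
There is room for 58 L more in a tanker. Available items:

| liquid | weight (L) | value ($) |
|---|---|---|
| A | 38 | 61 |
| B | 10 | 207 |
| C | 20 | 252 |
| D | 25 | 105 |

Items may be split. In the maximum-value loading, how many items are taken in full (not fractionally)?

Ratios (sorted): B 20.70, C 12.60, D 4.20, A 1.61
take B (10 @ 207); take C (20 @ 252); take D (25 @ 105); take 3/38 of A → 4.82. Capacity used 58/58.
3 item(s) taken whole; one partial (take 3/38 of A).

3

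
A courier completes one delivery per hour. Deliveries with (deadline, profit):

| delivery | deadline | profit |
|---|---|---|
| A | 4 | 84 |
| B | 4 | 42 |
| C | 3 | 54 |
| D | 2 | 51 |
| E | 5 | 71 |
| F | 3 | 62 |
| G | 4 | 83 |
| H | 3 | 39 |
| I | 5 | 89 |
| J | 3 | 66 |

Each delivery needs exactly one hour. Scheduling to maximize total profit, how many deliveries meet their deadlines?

5

Profit order: I=89 A=84 G=83 E=71 J=66 F=62 C=54 D=51 B=42 H=39
Assign: I→slot 5, A→slot 4, G→slot 3, E→slot 2, J→slot 1, F skipped, C skipped, D skipped, B skipped, H skipped.
Slots: [1:J] [2:E] [3:G] [4:A] [5:I]
5 of 10 scheduled.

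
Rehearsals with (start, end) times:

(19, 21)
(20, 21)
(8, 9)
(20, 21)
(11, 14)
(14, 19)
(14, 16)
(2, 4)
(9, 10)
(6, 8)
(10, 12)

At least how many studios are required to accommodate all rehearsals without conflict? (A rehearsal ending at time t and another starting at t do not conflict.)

Count concurrent intervals with a sweep; the peak is the room count.
Events (time:±→running): 2:+→1 4:-→0 6:+→1 8:-→0 8:+→1 9:-→0 9:+→1 10:-→0 10:+→1 11:+→2 12:-→1 14:-→0 14:+→1 14:+→2 16:-→1 19:-→0 19:+→1 20:+→2 20:+→3 … peak 3.

3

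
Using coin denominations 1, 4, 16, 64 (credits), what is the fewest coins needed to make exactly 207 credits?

9

207 = 3×64 + 3×4 + 3×1
Total coins = 3 + 3 + 3 = 9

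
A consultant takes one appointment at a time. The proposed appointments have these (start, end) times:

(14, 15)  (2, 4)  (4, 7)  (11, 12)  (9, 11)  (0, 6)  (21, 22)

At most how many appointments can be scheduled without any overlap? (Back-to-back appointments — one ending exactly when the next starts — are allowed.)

6

Sort by end time and greedily take each interval whose start is ≥ the last chosen end.
Sorted by end: (2,4)  (0,6)  (4,7)  (9,11)  (11,12)  (14,15)  (21,22)
take (2,4); skip (0,6); take (4,7); take (9,11); take (11,12); take (14,15); take (21,22).
Selected 6 appointments.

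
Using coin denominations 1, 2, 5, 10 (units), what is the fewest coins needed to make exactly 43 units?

Greedy: take as many of the largest coin as possible, then repeat with the remainder.
43 − 4×10→3 − 1×2→1 − 1×1→0
Total coins = 4 + 1 + 1 = 6

6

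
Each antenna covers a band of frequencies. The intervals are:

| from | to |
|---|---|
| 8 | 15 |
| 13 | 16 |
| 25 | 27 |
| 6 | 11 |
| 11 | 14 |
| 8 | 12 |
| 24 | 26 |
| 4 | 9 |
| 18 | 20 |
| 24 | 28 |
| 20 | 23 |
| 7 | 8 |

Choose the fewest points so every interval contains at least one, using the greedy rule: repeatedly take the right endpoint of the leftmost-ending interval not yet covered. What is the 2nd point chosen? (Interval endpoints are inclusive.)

Process intervals by earliest right end; each time one isn't hit yet, stab at its right endpoint.
Sorted: [7,8] [4,9] [6,11] [8,12] [11,14] [8,15] [13,16] [18,20] [20,23] [24,26] [25,27] [24,28]
{[7,8],[4,9],[6,11],[8,12]} hit by 8; {[11,14],[8,15],[13,16]} hit by 14; {[18,20],[20,23]} hit by 20; {[24,26],[25,27],[24,28]} hit by 26.
Points: 8, 14, 20, 26 (4 total).

14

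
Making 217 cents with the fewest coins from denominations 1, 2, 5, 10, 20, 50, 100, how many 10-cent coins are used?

1

Greedy: take as many of the largest coin as possible, then repeat with the remainder.
217 = 2×100 + 1×10 + 1×5 + 1×2
Count of 10: 1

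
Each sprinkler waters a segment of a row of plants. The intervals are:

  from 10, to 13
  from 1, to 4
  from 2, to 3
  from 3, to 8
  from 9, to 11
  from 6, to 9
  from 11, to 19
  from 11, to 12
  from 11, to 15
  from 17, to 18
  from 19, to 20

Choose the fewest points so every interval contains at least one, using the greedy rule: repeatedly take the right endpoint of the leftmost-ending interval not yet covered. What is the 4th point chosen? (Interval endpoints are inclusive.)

Sort by right endpoint; whenever an interval is uncovered, place a point at its right end.
Sorted: [2,3] [1,4] [3,8] [6,9] [9,11] [11,12] [10,13] [11,15] [17,18] [11,19] [19,20]
{[2,3],[1,4],[3,8]} hit by 3; {[6,9],[9,11]} hit by 9; {[11,12],[10,13],[11,15]} hit by 12; {[17,18],[11,19]} hit by 18; {[19,20]} hit by 20.
Points: 3, 9, 12, 18, 20 (5 total).

18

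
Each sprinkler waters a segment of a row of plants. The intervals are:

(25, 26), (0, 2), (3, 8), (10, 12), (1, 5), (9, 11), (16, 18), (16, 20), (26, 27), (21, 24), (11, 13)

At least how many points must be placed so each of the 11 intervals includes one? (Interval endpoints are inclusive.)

Sorted: [0,2] [1,5] [3,8] [9,11] [10,12] [11,13] [16,18] [16,20] [21,24] [25,26] [26,27]
{[0,2],[1,5]} hit by 2; {[3,8]} hit by 8; {[9,11],[10,12],[11,13]} hit by 11; {[16,18],[16,20]} hit by 18; {[21,24]} hit by 24; {[25,26],[26,27]} hit by 26.
Points: 2, 8, 11, 18, 24, 26 (6 total).

6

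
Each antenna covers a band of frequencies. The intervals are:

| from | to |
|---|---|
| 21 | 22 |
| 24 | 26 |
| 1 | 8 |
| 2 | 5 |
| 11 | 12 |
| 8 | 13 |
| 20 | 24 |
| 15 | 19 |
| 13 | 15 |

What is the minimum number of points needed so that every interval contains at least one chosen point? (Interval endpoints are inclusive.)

5

Sort by right endpoint; whenever an interval is uncovered, place a point at its right end.
Sorted: [2,5] [1,8] [11,12] [8,13] [13,15] [15,19] [21,22] [20,24] [24,26]
{[2,5],[1,8]} hit by 5; {[11,12],[8,13]} hit by 12; {[13,15],[15,19]} hit by 15; {[21,22],[20,24]} hit by 22; {[24,26]} hit by 26.
Points: 5, 12, 15, 22, 26 (5 total).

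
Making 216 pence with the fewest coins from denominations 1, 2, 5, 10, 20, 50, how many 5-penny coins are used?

Use the largest denomination that fits, subtract, and repeat.
216 = 4×50 + 1×10 + 1×5 + 1×1
Count of 5: 1

1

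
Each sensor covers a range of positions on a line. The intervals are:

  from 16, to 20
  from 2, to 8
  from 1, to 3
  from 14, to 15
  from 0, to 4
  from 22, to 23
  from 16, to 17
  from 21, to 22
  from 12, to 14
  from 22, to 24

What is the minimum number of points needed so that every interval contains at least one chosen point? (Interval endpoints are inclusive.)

4

Sorted: [1,3] [0,4] [2,8] [12,14] [14,15] [16,17] [16,20] [21,22] [22,23] [22,24]
{[1,3],[0,4],[2,8]} hit by 3; {[12,14],[14,15]} hit by 14; {[16,17],[16,20]} hit by 17; {[21,22],[22,23],[22,24]} hit by 22.
Points: 3, 14, 17, 22 (4 total).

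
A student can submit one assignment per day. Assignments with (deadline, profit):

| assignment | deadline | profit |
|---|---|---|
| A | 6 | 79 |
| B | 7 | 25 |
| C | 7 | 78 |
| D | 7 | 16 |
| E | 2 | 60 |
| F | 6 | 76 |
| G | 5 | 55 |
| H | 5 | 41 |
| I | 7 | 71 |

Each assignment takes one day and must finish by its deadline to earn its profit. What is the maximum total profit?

460

Take jobs in profit order; each goes to the latest open slot no later than its deadline.
By profit: A(d6,79), C(d7,78), F(d6,76), I(d7,71), E(d2,60), G(d5,55), H(d5,41), B(d7,25), D(d7,16)
A→slot 6; C→slot 7; F→slot 5; I→slot 4; E→slot 2; G→slot 3; H→slot 1; B skipped; D skipped.
Profit = 41 + 60 + 55 + 71 + 76 + 79 + 78 = 460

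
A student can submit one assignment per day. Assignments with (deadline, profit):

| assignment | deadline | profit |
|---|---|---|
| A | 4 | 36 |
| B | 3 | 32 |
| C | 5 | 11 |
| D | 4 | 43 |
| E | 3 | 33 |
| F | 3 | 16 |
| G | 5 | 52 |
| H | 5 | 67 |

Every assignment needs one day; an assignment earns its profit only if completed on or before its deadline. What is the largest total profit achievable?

231

Take jobs in profit order; each goes to the latest open slot no later than its deadline.
By profit: H(d5,67), G(d5,52), D(d4,43), A(d4,36), E(d3,33), B(d3,32), F(d3,16), C(d5,11)
H→slot 5; G→slot 4; D→slot 3; A→slot 2; E→slot 1; B skipped; F skipped; C skipped.
Profit = 33 + 36 + 43 + 52 + 67 = 231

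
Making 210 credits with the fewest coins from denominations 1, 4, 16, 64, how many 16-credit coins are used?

1

Use the largest denomination that fits, subtract, and repeat.
210 − 3×64→18 − 1×16→2 − 2×1→0
Count of 16: 1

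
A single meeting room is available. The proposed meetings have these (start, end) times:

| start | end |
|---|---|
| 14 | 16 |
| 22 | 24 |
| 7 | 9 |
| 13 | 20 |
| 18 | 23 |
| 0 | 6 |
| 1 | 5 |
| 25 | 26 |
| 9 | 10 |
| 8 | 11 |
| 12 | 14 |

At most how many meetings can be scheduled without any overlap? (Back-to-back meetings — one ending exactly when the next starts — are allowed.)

7

Sort by end time and greedily take each interval whose start is ≥ the last chosen end.
By end time: (1,5), (0,6), (7,9), (9,10), (8,11), (12,14), (14,16), (13,20), (18,23), (22,24), (25,26).
Pick (1,5); next start ≥ 5 → (7,9); next start ≥ 9 → (9,10); next start ≥ 10 → (12,14); next start ≥ 14 → (14,16); next start ≥ 16 → (18,23); next start ≥ 23 → (25,26).
Selected 7 meetings.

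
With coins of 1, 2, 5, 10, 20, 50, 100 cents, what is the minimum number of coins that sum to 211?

Greedy: take as many of the largest coin as possible, then repeat with the remainder.
211 = 2×100 + 1×10 + 1×1
Total coins = 2 + 1 + 1 = 4

4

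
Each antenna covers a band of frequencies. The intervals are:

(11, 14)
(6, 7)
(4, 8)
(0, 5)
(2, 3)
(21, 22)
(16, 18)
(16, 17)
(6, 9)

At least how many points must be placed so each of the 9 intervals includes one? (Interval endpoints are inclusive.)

Sorted: [2,3] [0,5] [6,7] [4,8] [6,9] [11,14] [16,17] [16,18] [21,22]
{[2,3],[0,5]} hit by 3; {[6,7],[4,8],[6,9]} hit by 7; {[11,14]} hit by 14; {[16,17],[16,18]} hit by 17; {[21,22]} hit by 22.
Points: 3, 7, 14, 17, 22 (5 total).

5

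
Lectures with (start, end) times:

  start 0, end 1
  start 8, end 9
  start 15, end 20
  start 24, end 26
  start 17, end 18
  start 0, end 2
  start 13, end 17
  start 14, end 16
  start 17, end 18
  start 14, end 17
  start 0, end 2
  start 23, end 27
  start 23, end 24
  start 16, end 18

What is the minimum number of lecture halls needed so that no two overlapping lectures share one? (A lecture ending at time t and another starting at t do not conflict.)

4

The answer is the maximum number of intervals overlapping at any instant.
Events (time:±→running): 0:+→1 0:+→2 0:+→3 1:-→2 2:-→1 2:-→0 8:+→1 9:-→0 13:+→1 14:+→2 14:+→3 15:+→4 … peak 4.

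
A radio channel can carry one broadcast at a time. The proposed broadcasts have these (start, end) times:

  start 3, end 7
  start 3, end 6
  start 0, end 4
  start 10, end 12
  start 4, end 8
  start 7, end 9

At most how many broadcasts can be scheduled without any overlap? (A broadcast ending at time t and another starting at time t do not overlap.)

Greedy by earliest finish: after sorting by end time, pick each interval compatible with the last pick.
Sorted by end: (0,4)  (3,6)  (3,7)  (4,8)  (7,9)  (10,12)
take (0,4); skip (3,7); take (4,8); take (10,12).
Selected 3 broadcasts.

3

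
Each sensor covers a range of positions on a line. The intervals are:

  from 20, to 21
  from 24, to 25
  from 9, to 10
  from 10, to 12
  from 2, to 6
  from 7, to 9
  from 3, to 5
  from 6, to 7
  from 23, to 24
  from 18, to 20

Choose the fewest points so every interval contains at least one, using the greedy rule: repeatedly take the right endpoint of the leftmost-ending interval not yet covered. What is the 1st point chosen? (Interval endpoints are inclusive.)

5

Process intervals by earliest right end; each time one isn't hit yet, stab at its right endpoint.
By right end: [3,5]  [2,6]  [6,7]  [7,9]  [9,10]  [10,12]  [18,20]  [20,21]  [23,24]  [24,25]
[3,5] uncovered → point at 5; [6,7] uncovered → point at 7; [9,10] uncovered → point at 10; [18,20] uncovered → point at 20; [23,24] uncovered → point at 24.
Points: 5, 7, 10, 20, 24 (5 total).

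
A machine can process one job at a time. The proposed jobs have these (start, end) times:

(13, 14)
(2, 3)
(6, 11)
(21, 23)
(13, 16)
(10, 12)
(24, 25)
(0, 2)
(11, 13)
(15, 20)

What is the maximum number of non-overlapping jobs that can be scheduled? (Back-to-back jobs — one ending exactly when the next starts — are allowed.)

8

By end time: (0,2), (2,3), (6,11), (10,12), (11,13), (13,14), (13,16), (15,20), (21,23), (24,25).
Pick (0,2); next start ≥ 2 → (2,3); next start ≥ 3 → (6,11); next start ≥ 11 → (11,13); next start ≥ 13 → (13,14); next start ≥ 14 → (15,20); next start ≥ 20 → (21,23); next start ≥ 23 → (24,25).
Selected 8 jobs.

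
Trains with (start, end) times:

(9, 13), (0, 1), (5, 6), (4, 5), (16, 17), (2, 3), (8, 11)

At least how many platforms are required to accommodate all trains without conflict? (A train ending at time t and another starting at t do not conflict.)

Events (time:±→running): 0:+→1 1:-→0 2:+→1 3:-→0 4:+→1 5:-→0 5:+→1 6:-→0 8:+→1 9:+→2 … peak 2.

2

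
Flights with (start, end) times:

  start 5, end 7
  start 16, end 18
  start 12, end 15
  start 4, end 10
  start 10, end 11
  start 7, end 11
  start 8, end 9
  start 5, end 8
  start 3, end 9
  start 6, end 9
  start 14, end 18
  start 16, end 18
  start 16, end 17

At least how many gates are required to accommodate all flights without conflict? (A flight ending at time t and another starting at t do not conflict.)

5

starts: [3, 4, 5, 5, 6, 7, 8, 10, 12, 14, 16, 16, 16]
ends:   [7, 8, 9, 9, 9, 10, 11, 11, 15, 17, 18, 18, 18]
s3→1 s4→2 s5→3 s5→4 s6→5  — peak 5.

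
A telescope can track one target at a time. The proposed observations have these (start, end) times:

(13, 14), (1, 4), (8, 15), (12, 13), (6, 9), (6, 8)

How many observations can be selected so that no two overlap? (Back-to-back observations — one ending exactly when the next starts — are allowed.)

4

Sort by end time and greedily take each interval whose start is ≥ the last chosen end.
Sorted by end: (1,4)  (6,8)  (6,9)  (12,13)  (13,14)  (8,15)
take (1,4); take (6,8); skip (6,9); take (12,13); take (13,14).
Selected 4 observations.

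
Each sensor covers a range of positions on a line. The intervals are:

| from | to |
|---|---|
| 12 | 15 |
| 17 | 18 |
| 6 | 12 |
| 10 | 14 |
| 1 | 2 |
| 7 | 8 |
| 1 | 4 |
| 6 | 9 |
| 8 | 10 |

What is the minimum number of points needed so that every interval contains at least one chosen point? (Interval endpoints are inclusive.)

By right end: [1,2]  [1,4]  [7,8]  [6,9]  [8,10]  [6,12]  [10,14]  [12,15]  [17,18]
[1,2] uncovered → point at 2; [7,8] uncovered → point at 8; [10,14] uncovered → point at 14; [17,18] uncovered → point at 18.
Points: 2, 8, 14, 18 (4 total).

4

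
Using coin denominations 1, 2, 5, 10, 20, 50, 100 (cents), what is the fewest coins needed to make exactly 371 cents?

371 = 3×100 + 1×50 + 1×20 + 1×1
Total coins = 3 + 1 + 1 + 1 = 6

6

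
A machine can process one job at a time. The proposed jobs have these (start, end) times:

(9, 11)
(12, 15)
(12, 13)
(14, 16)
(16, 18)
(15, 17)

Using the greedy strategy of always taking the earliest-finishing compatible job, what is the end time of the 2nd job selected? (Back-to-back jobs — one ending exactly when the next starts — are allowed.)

13

Order by finish time; keep every interval that doesn't clash with the previous kept one.
Sorted by end: (9,11)  (12,13)  (12,15)  (14,16)  (15,17)  (16,18)
take (9,11); take (12,13); take (14,16); take (16,18).
Selected: (9,11) (12,13) (14,16) (16,18)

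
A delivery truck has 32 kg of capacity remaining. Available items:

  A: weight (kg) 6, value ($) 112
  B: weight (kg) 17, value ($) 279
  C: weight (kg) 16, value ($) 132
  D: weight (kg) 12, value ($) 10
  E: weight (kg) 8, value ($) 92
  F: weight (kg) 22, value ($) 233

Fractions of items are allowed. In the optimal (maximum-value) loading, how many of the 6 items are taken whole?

Sort by value per unit weight and fill in that order.
Ratios (sorted): A 18.67, B 16.41, E 11.50, F 10.59, C 8.25, D 0.83
take A (6 @ 112); take B (17 @ 279); take E (8 @ 92); take 1/22 of F → 10.59. Capacity used 32/32.
3 item(s) taken whole; one partial (take 1/22 of F).

3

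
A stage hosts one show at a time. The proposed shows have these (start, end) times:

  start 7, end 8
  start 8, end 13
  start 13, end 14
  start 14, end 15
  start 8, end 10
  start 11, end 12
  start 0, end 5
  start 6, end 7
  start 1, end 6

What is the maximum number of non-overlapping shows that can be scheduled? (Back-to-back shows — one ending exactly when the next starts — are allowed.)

7

Sorted by end: (0,5)  (1,6)  (6,7)  (7,8)  (8,10)  (11,12)  (8,13)  (13,14)  (14,15)
take (0,5); skip (1,6); take (6,7); take (7,8); take (8,10); take (11,12); skip (8,13); take (13,14); take (14,15).
Selected 7 shows.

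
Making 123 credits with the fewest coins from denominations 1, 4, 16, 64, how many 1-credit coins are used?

Use the largest denomination that fits, subtract, and repeat.
123 − 1×64→59 − 3×16→11 − 2×4→3 − 3×1→0
Count of 1: 3

3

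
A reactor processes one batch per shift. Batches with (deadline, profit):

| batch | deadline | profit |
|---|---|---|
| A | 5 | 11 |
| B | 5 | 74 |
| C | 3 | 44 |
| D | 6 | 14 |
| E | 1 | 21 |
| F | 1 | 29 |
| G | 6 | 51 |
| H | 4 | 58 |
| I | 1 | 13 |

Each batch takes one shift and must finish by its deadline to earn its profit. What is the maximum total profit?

By profit: B(d5,74), H(d4,58), G(d6,51), C(d3,44), F(d1,29), E(d1,21), D(d6,14), I(d1,13), A(d5,11)
B→slot 5; H→slot 4; G→slot 6; C→slot 3; F→slot 1; E skipped; D→slot 2; I skipped; A skipped.
Profit = 29 + 14 + 44 + 58 + 74 + 51 = 270

270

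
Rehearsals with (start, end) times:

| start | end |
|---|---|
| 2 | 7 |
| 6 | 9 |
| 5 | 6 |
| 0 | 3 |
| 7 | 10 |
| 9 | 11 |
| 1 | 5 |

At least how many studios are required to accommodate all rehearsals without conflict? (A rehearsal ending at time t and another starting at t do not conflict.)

3

Events (time:±→running): 0:+→1 1:+→2 2:+→3 … peak 3.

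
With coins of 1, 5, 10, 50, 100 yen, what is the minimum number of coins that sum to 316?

6

Greedy: take as many of the largest coin as possible, then repeat with the remainder.
316 = 3×100 + 1×10 + 1×5 + 1×1
Total coins = 3 + 1 + 1 + 1 = 6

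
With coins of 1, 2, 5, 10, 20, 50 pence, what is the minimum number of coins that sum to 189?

Greedy: take as many of the largest coin as possible, then repeat with the remainder.
189 = 3×50 + 1×20 + 1×10 + 1×5 + 2×2
Total coins = 3 + 1 + 1 + 1 + 2 = 8

8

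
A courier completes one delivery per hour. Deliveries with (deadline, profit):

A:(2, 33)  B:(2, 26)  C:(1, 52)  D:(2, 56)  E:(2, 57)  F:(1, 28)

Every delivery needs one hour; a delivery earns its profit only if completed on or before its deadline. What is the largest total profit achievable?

113

By profit: E(d2,57), D(d2,56), C(d1,52), A(d2,33), F(d1,28), B(d2,26)
E→slot 2; D→slot 1; C skipped; A skipped; F skipped; B skipped.
Profit = 56 + 57 = 113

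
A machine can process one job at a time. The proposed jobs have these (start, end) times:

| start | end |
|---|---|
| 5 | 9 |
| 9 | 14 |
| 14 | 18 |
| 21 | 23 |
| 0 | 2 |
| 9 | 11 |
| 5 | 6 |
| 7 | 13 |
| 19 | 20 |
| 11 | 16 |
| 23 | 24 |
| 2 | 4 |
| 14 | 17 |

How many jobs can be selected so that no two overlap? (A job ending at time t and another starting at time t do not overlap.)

8

By end time: (0,2), (2,4), (5,6), (5,9), (9,11), (7,13), (9,14), (11,16), (14,17), (14,18), (19,20), (21,23), (23,24).
Pick (0,2); next start ≥ 2 → (2,4); next start ≥ 4 → (5,6); next start ≥ 6 → (9,11); next start ≥ 11 → (11,16); next start ≥ 16 → (19,20); next start ≥ 20 → (21,23); next start ≥ 23 → (23,24).
Selected 8 jobs.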